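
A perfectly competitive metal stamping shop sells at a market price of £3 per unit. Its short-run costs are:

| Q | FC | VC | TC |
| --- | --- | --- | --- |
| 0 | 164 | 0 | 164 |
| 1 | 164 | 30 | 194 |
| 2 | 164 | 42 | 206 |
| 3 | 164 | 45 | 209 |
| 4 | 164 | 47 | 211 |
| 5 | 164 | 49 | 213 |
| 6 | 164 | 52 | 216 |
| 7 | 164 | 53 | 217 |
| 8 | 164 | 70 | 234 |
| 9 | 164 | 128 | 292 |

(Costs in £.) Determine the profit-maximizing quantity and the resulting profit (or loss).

Q = 0 (shut down); profit = -£164

Profit at each row (π = 3Q − TC): Q=0: -164; Q=1: -191; Q=2: -200; Q=3: -200; Q=4: -199; Q=5: -198; Q=6: -198; Q=7: -196; Q=8: -210; Q=9: -265.
Profit is highest at Q = 0. Equivalently, the lowest AVC in the table is 53/7 ≈ £7.57 at Q = 7, and P = £3 falls below it — price never covers variable cost, so the firm shuts down and loses only its fixed cost.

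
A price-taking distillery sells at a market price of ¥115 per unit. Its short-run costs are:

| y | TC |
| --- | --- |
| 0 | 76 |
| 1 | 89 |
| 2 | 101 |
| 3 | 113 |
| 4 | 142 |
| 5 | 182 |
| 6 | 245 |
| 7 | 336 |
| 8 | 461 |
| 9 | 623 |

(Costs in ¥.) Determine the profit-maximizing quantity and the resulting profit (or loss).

y = 7; profit = ¥469

Profit at each row (π = 115y − TC): y=0: -76; y=1: 26; y=2: 129; y=3: 232; y=4: 318; y=5: 393; y=6: 445; y=7: 469; y=8: 459; y=9: 412.
Profit is maximized at y = 7. AVC there is 260/7 = ¥37.14 ≤ P, so producing beats shutting down (which would give -¥76).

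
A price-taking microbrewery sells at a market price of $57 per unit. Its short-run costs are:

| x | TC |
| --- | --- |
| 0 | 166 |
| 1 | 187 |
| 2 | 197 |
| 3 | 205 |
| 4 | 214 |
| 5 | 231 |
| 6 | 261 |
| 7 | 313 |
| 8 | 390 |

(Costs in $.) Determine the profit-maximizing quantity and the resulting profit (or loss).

x = 7; profit = $86

Compute π = P·x − TC at each output: x=0: -166; x=1: -130; x=2: -83; x=3: -34; x=4: 14; x=5: 54; x=6: 81; x=7: 86; x=8: 66.
Profit is maximized at x = 7. AVC there is 147/7 = $21 ≤ P, so producing beats shutting down (which would give -$166).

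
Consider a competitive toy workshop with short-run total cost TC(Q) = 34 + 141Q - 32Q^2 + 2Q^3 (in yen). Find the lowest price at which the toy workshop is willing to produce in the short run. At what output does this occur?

The firm shuts down when price falls below the minimum of average variable cost. AVC = VC/Q = 141 - 32Q + 2Q^2.
dAVC/dQ = -32 + 4Q = 0 gives Q = 8. min AVC = 141 - 32·8 + 2·8^2 = 13.
So the shutdown price is ¥13.

¥13 per unit, at Q = 8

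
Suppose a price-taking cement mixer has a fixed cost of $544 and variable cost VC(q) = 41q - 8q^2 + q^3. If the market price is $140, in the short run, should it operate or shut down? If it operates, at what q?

Strip out fixed cost: VC = 41q - 8q^2 + q^3. Then AVC = 41 - 8q + q^2 and MC = 41 - 16q + 3q^2.
AVC hits its minimum where MC = AVC, at q = 4, giving min AVC = 41 - 8·4 + 4^2 = $25.
P = $140 exceeds min AVC = $25, so the firm stays open.
P = MC gives -99 - 16q + 3q^2 = 0, with roots -11/3 and 9. Take the larger (rising MC): q* = 9.
Check: AVC at q = 9 is $50 ≤ P, so revenue covers variable cost.
Profit = P·q − TC = 140·9 − 994 = $266.

Produce at q = 9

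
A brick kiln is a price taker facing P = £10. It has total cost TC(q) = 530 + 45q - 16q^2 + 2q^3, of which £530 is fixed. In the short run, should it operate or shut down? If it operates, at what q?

Variable cost is VC = 45q - 16q^2 + 2q^3, so AVC = VC/q = 45 - 16q + 2q^2 and MC = dTC/dq = 45 - 32q + 6q^2.
AVC is minimized where dAVC/dq = -16 + 4q = 0, at q = 4; min AVC = 45 - 16·4 + 2·4^2 = £13.
P = £10 lies below min AVC = £13; no output level covers variable cost.
Best response: produce nothing and absorb the £530 fixed cost.

Shut down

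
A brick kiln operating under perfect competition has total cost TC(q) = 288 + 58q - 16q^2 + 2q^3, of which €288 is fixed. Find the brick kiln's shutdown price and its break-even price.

Shutdown price = min AVC. AVC = 58 - 16q + 2q^2, with vertex at q = 4 and minimum €26.
ATC = 288/q + 58 - 16q + 2q^2. Setting dATC/dq = −288/q^2 − 16 + 4q = 0 gives q = 6 (since 4·6^3 − 16·6^2 = 288).
min ATC = 288/6 + 58 − 16·6 + 2·6^2 = €82. That is the break-even price.
Between these two prices the firm operates at a loss; above €82 it earns a profit.

Shutdown price = €26; break-even price = €82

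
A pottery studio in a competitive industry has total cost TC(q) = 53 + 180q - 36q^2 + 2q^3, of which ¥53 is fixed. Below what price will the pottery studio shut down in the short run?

The shutdown price is the minimum of AVC. VC = 180q - 36q^2 + 2q^3, so AVC = 180 - 36q + 2q^2.
At the minimum of AVC, MC = AVC. MC = 180 - 72q + 6q^2; setting MC = AVC gives 4q^2 - 36q = 0, so q = 9. min AVC = 18.
For P < ¥18 the firm produces nothing.

¥18 per unit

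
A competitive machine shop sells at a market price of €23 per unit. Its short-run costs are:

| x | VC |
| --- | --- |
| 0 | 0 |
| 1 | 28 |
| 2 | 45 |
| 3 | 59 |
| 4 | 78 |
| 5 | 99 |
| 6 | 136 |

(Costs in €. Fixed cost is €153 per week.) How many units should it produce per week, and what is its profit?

Tabulate TR − TC: x=0: -153; x=1: -158; x=2: -152; x=3: -143; x=4: -139; x=5: -137; x=6: -151.
Profit is maximized at x = 5. AVC there is 99/5 = €19.80 ≤ P, so producing beats shutting down (which would give -€153).

x = 5; profit = -€137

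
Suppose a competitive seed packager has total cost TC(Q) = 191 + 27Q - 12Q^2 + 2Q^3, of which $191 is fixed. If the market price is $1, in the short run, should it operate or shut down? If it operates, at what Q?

Shut down

From TC, MC = TC'(Q) = 27 - 24Q + 6Q^2 and AVC = VC/Q = 27 - 12Q + 2Q^2.
AVC is minimized where dAVC/dQ = -12 + 4Q = 0, at Q = 3; min AVC = 27 - 12·3 + 2·3^2 = $9.
Since P = $1 < min AVC = $9, price fails to cover variable cost at any output.
The firm minimizes its loss by shutting down and losing only its fixed cost of $191.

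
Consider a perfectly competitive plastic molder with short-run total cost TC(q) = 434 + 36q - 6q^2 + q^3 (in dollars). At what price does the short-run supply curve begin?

$27 per unit

The firm shuts down when price falls below the minimum of average variable cost. AVC = VC/q = 36 - 6q + q^2.
dAVC/dq = -6 + 2q = 0 gives q = 3. min AVC = 36 - 6·3 + 3^2 = 27.
The firm shuts down for any P below $27.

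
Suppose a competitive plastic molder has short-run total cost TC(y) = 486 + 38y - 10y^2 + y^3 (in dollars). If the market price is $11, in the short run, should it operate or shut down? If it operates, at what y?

From TC, MC = TC'(y) = 38 - 20y + 3y^2 and AVC = VC/y = 38 - 10y + y^2.
AVC hits its minimum where MC = AVC, at y = 5, giving min AVC = 38 - 10·5 + 5^2 = $13.
With P < min AVC ($11 < $13), every unit sold adds to the loss.
Best response: produce nothing and absorb the $486 fixed cost.

Shut down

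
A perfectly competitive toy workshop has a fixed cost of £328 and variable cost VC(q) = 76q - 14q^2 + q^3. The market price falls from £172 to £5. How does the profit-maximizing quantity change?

Output falls from 12 to 0 (the firm shuts down)

MC = 76 - 28q + 3q^2; the shutdown threshold is min AVC = £27 (at q = 7).
With P = £172 above the shutdown price, P = MC gives q = 12.
At P = £5 < min AVC = £27, price no longer covers variable cost at any output, so the firm shuts down: q = 0.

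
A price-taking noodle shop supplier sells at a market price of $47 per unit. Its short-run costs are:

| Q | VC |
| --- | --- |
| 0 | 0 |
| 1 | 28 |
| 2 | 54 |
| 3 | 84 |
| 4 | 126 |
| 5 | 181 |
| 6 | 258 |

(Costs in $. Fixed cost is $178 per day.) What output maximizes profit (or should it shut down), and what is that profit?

Compute π = P·Q − TC at each output: Q=0: -178; Q=1: -159; Q=2: -138; Q=3: -121; Q=4: -116; Q=5: -124; Q=6: -154.
Profit is maximized at Q = 4. AVC there is 126/4 = $31.50 ≤ P, so producing beats shutting down (which would give -$178).

Q = 4; profit = -$116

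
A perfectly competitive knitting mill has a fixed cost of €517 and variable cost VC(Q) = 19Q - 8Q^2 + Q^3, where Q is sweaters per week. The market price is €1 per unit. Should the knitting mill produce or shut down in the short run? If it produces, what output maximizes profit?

Strip out fixed cost: VC = 19Q - 8Q^2 + Q^3. Then AVC = 19 - 8Q + Q^2 and MC = 19 - 16Q + 3Q^2.
The AVC parabola has its vertex at Q = 8/2 = 4, where AVC = 19 - 8·4 + 4^2 = €3.
With P < min AVC (€1 < €3), every unit sold adds to the loss.
Best response: produce nothing and absorb the €517 fixed cost.

Shut down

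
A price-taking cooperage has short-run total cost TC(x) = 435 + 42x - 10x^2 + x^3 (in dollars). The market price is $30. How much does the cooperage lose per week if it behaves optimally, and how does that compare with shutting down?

Profit = -$363 at x = 6

AVC = 42 - 10x + x^2; min AVC = $17 at x = 5. Since P = $30 ≥ min AVC, the firm produces.
MC = 42 - 20x + 3x^2. Setting P = MC and taking the root on the rising branch gives x* = 6.
TR = 30·6 = 180. TC = 435 + 108 = 543. Profit = 180 − 543 = -$363.
By producing, the firm covers all variable cost plus $72 of fixed cost; shutting down would lose the full $435.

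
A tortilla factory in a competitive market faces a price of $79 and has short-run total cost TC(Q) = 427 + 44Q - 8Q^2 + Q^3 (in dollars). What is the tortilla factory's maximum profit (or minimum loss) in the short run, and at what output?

AVC = 44 - 8Q + Q^2 has its minimum $28 at Q = 4; price $79 clears that bar, so the firm operates.
With MC = 44 - 16Q + 3Q^2, P = MC on the upward-sloping part at Q* = 7.
TR = 79·7 = 553. TC = 427 + 259 = 686. Profit = 553 − 686 = -$133.
Shutting down would mean losing the fixed cost of $427, so operating at a loss of $133 is better by $294.

Profit = -$133 at Q = 7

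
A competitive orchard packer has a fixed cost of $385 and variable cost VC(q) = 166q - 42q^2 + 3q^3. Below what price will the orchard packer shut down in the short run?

The shutdown price is the minimum of AVC. VC = 166q - 42q^2 + 3q^3, so AVC = 166 - 42q + 3q^2.
dAVC/dq = -42 + 6q = 0 gives q = 7. min AVC = 166 - 42·7 + 3·7^2 = 19.
The firm shuts down for any P below $19.

$19 per unit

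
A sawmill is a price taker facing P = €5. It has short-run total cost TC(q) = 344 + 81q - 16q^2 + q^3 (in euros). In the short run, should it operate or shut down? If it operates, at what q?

From TC, MC = TC'(q) = 81 - 32q + 3q^2 and AVC = VC/q = 81 - 16q + q^2.
AVC is minimized where dAVC/dq = -16 + 2q = 0, at q = 8; min AVC = 81 - 16·8 + 8^2 = €17.
With P < min AVC (€5 < €17), every unit sold adds to the loss.
The firm minimizes its loss by shutting down and losing only its fixed cost of €344.

Shut down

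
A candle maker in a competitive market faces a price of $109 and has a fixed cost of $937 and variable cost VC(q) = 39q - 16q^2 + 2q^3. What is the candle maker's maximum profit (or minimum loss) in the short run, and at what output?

AVC = 39 - 16q + 2q^2 has its minimum $7 at q = 4; price $109 clears that bar, so the firm operates.
MC = 39 - 32q + 6q^2. Setting P = MC and taking the root on the rising branch gives q* = 7.
TR = 109·7 = 763. TC = 937 + 175 = 1112. Profit = 763 − 1112 = -$349.
By producing, the firm covers all variable cost plus $588 of fixed cost; shutting down would lose the full $937.

Profit = -$349 at q = 7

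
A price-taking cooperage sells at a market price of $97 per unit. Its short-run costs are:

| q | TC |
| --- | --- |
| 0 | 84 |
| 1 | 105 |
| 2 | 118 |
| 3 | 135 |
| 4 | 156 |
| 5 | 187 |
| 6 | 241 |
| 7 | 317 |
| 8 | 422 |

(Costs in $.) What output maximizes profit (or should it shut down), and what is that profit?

Tabulate TR − TC: q=0: -84; q=1: -8; q=2: 76; q=3: 156; q=4: 232; q=5: 298; q=6: 341; q=7: 362; q=8: 354.
Profit is maximized at q = 7. AVC there is 233/7 = $33.29 ≤ P, so producing beats shutting down (which would give -$84).

q = 7; profit = $362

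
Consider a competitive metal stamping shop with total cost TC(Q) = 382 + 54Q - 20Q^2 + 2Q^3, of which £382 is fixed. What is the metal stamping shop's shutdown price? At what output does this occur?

£4 per unit, at Q = 5

Short-run supply begins at min AVC. From VC = 54Q - 20Q^2 + 2Q^3, AVC = 54 - 20Q + 2Q^2.
At the minimum of AVC, MC = AVC. MC = 54 - 40Q + 6Q^2; setting MC = AVC gives 4Q^2 - 20Q = 0, so Q = 5. min AVC = 4.
For P < £4 the firm produces nothing.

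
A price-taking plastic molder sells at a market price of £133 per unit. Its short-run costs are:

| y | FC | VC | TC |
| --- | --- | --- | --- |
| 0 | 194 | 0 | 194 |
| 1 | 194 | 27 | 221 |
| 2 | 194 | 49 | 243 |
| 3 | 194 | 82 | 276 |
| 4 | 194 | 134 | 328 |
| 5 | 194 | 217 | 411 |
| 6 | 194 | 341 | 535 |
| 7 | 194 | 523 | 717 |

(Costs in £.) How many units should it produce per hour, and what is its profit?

y = 6; profit = £263

Profit at each row (π = 133y − TC): y=0: -194; y=1: -88; y=2: 23; y=3: 123; y=4: 204; y=5: 254; y=6: 263; y=7: 214.
Profit is maximized at y = 6. AVC there is 341/6 = £56.83 ≤ P, so producing beats shutting down (which would give -£194).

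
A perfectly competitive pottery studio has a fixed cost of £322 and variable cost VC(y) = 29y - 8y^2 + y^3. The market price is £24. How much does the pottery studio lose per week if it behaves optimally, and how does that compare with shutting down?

AVC = 29 - 8y + y^2 has its minimum £13 at y = 4; price £24 clears that bar, so the firm operates.
MC = 29 - 16y + 3y^2. Setting P = MC and taking the root on the rising branch gives y* = 5.
TR = 24·5 = 120. TC = 322 + 70 = 392. Profit = 120 − 392 = -£272.
That loss of £272 beats the £322 the firm would lose by shutting down; producing recovers £50 of fixed cost.

Profit = -£272 at y = 5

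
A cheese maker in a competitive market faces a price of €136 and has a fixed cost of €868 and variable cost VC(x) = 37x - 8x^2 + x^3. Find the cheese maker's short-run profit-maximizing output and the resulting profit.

Profit = -€58 at x = 9

AVC = 37 - 8x + x^2; min AVC = €21 at x = 4. Since P = €136 ≥ min AVC, the firm produces.
MC = 37 - 16x + 3x^2. Setting P = MC and taking the root on the rising branch gives x* = 9.
TR = 136·9 = 1224. TC = 868 + 414 = 1282. Profit = 1224 − 1282 = -€58.
By producing, the firm covers all variable cost plus €810 of fixed cost; shutting down would lose the full €868.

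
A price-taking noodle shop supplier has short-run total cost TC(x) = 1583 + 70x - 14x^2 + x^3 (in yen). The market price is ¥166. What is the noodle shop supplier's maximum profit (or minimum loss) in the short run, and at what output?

Profit = -¥143 at x = 12

AVC = 70 - 14x + x^2; min AVC = ¥21 at x = 7. Since P = ¥166 ≥ min AVC, the firm produces.
With MC = 70 - 28x + 3x^2, P = MC on the upward-sloping part at x* = 12.
TR = 166·12 = 1992. TC = 1583 + 552 = 2135. Profit = 1992 − 2135 = -¥143.
By producing, the firm covers all variable cost plus ¥1440 of fixed cost; shutting down would lose the full ¥1583.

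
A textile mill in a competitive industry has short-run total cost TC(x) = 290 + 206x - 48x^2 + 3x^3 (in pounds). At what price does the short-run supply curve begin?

£14 per unit

The firm shuts down when price falls below the minimum of average variable cost. AVC = VC/x = 206 - 48x + 3x^2.
dAVC/dx = -48 + 6x = 0 gives x = 8. min AVC = 206 - 48·8 + 3·8^2 = 14.
So the shutdown price is £14.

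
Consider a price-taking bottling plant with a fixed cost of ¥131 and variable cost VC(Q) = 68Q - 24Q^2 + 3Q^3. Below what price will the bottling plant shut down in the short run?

The shutdown price is the minimum of AVC. VC = 68Q - 24Q^2 + 3Q^3, so AVC = 68 - 24Q + 3Q^2.
At the minimum of AVC, MC = AVC. MC = 68 - 48Q + 9Q^2; setting MC = AVC gives 6Q^2 - 24Q = 0, so Q = 4. min AVC = 20.
So the shutdown price is ¥20.

¥20 per unit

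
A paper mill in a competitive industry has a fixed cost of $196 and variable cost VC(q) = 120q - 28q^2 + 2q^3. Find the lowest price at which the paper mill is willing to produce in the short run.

Short-run supply begins at min AVC. From VC = 120q - 28q^2 + 2q^3, AVC = 120 - 28q + 2q^2.
At the minimum of AVC, MC = AVC. MC = 120 - 56q + 6q^2; setting MC = AVC gives 4q^2 - 28q = 0, so q = 7. min AVC = 22.
For P < $22 the firm produces nothing.

$22 per unit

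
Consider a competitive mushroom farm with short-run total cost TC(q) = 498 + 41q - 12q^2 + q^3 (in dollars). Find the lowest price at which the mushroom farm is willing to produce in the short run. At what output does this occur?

The shutdown price is the minimum of AVC. VC = 41q - 12q^2 + q^3, so AVC = 41 - 12q + q^2.
At the minimum of AVC, MC = AVC. MC = 41 - 24q + 3q^2; setting MC = AVC gives 2q^2 - 12q = 0, so q = 6. min AVC = 5.
So the shutdown price is $5.

$5 per unit, at q = 6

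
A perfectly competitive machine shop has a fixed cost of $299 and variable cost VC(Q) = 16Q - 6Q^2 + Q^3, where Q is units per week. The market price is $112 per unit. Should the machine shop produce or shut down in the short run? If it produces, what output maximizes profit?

Produce at Q = 8

Strip out fixed cost: VC = 16Q - 6Q^2 + Q^3. Then AVC = 16 - 6Q + Q^2 and MC = 16 - 12Q + 3Q^2.
AVC is minimized where dAVC/dQ = -6 + 2Q = 0, at Q = 3; min AVC = 16 - 6·3 + 3^2 = $7.
Since P = $112 ≥ min AVC = $7, price covers variable cost and the firm should produce.
Solving P = MC: -96 - 12Q + 3Q^2 = 0 ⇒ Q = -4 or 8. On the upward-sloping branch, Q* = 8.
Check: AVC at Q = 8 is $32 ≤ P, so revenue covers variable cost.
Profit = P·Q − TC = 112·8 − 555 = $341.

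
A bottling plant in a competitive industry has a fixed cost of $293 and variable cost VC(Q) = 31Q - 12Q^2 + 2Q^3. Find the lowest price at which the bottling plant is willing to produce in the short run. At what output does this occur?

$13 per unit, at Q = 3

The firm shuts down when price falls below the minimum of average variable cost. AVC = VC/Q = 31 - 12Q + 2Q^2.
At the minimum of AVC, MC = AVC. MC = 31 - 24Q + 6Q^2; setting MC = AVC gives 4Q^2 - 12Q = 0, so Q = 3. min AVC = 13.
For P < $13 the firm produces nothing.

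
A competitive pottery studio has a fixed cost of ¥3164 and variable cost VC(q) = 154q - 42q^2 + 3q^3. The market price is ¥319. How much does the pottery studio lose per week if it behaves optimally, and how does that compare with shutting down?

AVC = 154 - 42q + 3q^2 has its minimum ¥7 at q = 7; price ¥319 clears that bar, so the firm operates.
MC = 154 - 84q + 9q^2. Setting P = MC and taking the root on the rising branch gives q* = 11.
TR = 319·11 = 3509. TC = 3164 + 605 = 3769. Profit = 3509 − 3769 = -¥260.
Shutting down would mean losing the fixed cost of ¥3164, so operating at a loss of ¥260 is better by ¥2904.

Profit = -¥260 at q = 11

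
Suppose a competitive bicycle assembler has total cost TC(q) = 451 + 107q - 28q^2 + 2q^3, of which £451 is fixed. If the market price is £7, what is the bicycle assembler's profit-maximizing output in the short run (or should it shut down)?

Shut down

Strip out fixed cost: VC = 107q - 28q^2 + 2q^3. Then AVC = 107 - 28q + 2q^2 and MC = 107 - 56q + 6q^2.
AVC hits its minimum where MC = AVC, at q = 7, giving min AVC = 107 - 28·7 + 2·7^2 = £9.
With P < min AVC (£7 < £9), every unit sold adds to the loss.
The firm minimizes its loss by shutting down and losing only its fixed cost of £451.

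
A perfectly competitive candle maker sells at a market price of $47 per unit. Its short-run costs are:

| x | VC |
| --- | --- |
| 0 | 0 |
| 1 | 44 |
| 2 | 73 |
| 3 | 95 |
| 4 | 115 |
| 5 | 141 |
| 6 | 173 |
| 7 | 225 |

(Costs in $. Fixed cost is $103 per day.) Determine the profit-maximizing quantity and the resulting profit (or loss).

x = 6; profit = $6

Compute π = P·x − TC at each output: x=0: -103; x=1: -100; x=2: -82; x=3: -57; x=4: -30; x=5: -9; x=6: 6; x=7: 1.
Profit is maximized at x = 6. AVC there is 173/6 = $28.83 ≤ P, so producing beats shutting down (which would give -$103).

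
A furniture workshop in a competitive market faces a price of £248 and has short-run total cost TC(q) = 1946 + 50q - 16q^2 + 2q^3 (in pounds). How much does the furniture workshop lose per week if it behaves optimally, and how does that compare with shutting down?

Profit = -£326 at q = 9

AVC = 50 - 16q + 2q^2; min AVC = £18 at q = 4. Since P = £248 ≥ min AVC, the firm produces.
MC = 50 - 32q + 6q^2. Setting P = MC and taking the root on the rising branch gives q* = 9.
TR = 248·9 = 2232. TC = 1946 + 612 = 2558. Profit = 2232 − 2558 = -£326.
Shutting down would mean losing the fixed cost of £1946, so operating at a loss of £326 is better by £1620.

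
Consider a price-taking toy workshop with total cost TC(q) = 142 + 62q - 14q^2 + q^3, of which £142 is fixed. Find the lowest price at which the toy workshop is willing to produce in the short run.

£13 per unit

Short-run supply begins at min AVC. From VC = 62q - 14q^2 + q^3, AVC = 62 - 14q + q^2.
dAVC/dq = -14 + 2q = 0 gives q = 7. min AVC = 62 - 14·7 + 7^2 = 13.
For P < £13 the firm produces nothing.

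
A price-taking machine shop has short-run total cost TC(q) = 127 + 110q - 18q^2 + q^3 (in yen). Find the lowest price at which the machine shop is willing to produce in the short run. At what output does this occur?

The firm shuts down when price falls below the minimum of average variable cost. AVC = VC/q = 110 - 18q + q^2.
dAVC/dq = -18 + 2q = 0 gives q = 9. min AVC = 110 - 18·9 + 9^2 = 29.
For P < ¥29 the firm produces nothing.

¥29 per unit, at q = 9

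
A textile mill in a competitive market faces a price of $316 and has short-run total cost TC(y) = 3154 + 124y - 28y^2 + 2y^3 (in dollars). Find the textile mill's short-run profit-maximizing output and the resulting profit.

AVC = 124 - 28y + 2y^2 has its minimum $26 at y = 7; price $316 clears that bar, so the firm operates.
MC = 124 - 56y + 6y^2. Setting P = MC and taking the root on the rising branch gives y* = 12.
TR = 316·12 = 3792. TC = 3154 + 912 = 4066. Profit = 3792 − 4066 = -$274.
Shutting down would mean losing the fixed cost of $3154, so operating at a loss of $274 is better by $2880.

Profit = -$274 at y = 12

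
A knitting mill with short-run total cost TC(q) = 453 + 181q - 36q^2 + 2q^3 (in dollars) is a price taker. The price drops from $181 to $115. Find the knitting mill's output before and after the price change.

Output falls from 12 to 11

AVC = 181 - 36q + 2q^2, minimized at q = 9 where min AVC = $19. MC = 181 - 72q + 6q^2.
At P = $181 ≥ min AVC, set P = MC on the rising branch: q = 12.
At P = $115 ≥ min AVC, set P = MC: q = 11. The firm stays open but cuts output.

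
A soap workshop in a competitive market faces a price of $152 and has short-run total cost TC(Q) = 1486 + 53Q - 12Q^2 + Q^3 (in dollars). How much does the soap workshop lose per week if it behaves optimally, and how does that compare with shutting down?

Profit = -$276 at Q = 11

AVC = 53 - 12Q + Q^2; min AVC = $17 at Q = 6. Since P = $152 ≥ min AVC, the firm produces.
With MC = 53 - 24Q + 3Q^2, P = MC on the upward-sloping part at Q* = 11.
TR = 152·11 = 1672. TC = 1486 + 462 = 1948. Profit = 1672 − 1948 = -$276.
By producing, the firm covers all variable cost plus $1210 of fixed cost; shutting down would lose the full $1486.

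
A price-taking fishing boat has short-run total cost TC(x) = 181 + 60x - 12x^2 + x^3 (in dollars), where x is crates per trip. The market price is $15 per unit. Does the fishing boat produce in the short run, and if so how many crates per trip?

Shut down

From TC, MC = TC'(x) = 60 - 24x + 3x^2 and AVC = VC/x = 60 - 12x + x^2.
The AVC parabola has its vertex at x = 12/2 = 6, where AVC = 60 - 12·6 + 6^2 = $24.
Since P = $15 < min AVC = $24, price fails to cover variable cost at any output.
The firm minimizes its loss by shutting down and losing only its fixed cost of $181.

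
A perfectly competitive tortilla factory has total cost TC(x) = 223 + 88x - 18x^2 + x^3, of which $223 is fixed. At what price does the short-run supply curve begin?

The firm shuts down when price falls below the minimum of average variable cost. AVC = VC/x = 88 - 18x + x^2.
dAVC/dx = -18 + 2x = 0 gives x = 9. min AVC = 88 - 18·9 + 9^2 = 7.
The firm shuts down for any P below $7.

$7 per unit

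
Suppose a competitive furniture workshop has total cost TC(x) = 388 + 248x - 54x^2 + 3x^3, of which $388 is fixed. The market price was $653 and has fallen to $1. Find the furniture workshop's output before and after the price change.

Output falls from 15 to 0 (the firm shuts down)

MC = 248 - 108x + 9x^2; the shutdown threshold is min AVC = $5 (at x = 9).
At P = $653 ≥ min AVC, set P = MC on the rising branch: x = 15.
At P = $1 < min AVC = $5, price no longer covers variable cost at any output, so the firm shuts down: x = 0.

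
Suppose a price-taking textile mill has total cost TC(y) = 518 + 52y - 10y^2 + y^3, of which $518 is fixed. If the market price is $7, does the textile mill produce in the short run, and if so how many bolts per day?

Strip out fixed cost: VC = 52y - 10y^2 + y^3. Then AVC = 52 - 10y + y^2 and MC = 52 - 20y + 3y^2.
AVC is minimized where dAVC/dy = -10 + 2y = 0, at y = 5; min AVC = 52 - 10·5 + 5^2 = $27.
With P < min AVC ($7 < $27), every unit sold adds to the loss.
Best response: produce nothing and absorb the $518 fixed cost.

Shut down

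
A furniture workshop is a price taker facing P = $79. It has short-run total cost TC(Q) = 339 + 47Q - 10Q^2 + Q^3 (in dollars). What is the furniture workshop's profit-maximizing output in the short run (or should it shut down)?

From TC, MC = TC'(Q) = 47 - 20Q + 3Q^2 and AVC = VC/Q = 47 - 10Q + Q^2.
The AVC parabola has its vertex at Q = 10/2 = 5, where AVC = 47 - 10·5 + 5^2 = $22.
Since P = $79 ≥ min AVC = $22, price covers variable cost and the firm should produce.
Set P = MC: 79 = 47 - 20Q + 3Q^2 → -32 - 20Q + 3Q^2 = 0. The roots are Q = -4/3 and Q = 8; the profit-maximizing output is on the rising part of MC, so Q* = 8.
Check: AVC at Q = 8 is $31 ≤ P, so revenue covers variable cost.
Profit = P·Q − TC = 79·8 − 587 = $45.

Produce at Q = 8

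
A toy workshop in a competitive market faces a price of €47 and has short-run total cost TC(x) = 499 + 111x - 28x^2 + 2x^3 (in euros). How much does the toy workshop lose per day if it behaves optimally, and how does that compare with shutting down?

AVC = 111 - 28x + 2x^2; min AVC = €13 at x = 7. Since P = €47 ≥ min AVC, the firm produces.
MC = 111 - 56x + 6x^2. Setting P = MC and taking the root on the rising branch gives x* = 8.
TR = 47·8 = 376. TC = 499 + 120 = 619. Profit = 376 − 619 = -€243.
Shutting down would mean losing the fixed cost of €499, so operating at a loss of €243 is better by €256.

Profit = -€243 at x = 8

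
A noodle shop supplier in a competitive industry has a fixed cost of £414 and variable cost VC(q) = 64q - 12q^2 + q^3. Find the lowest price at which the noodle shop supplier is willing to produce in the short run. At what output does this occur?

£28 per unit, at q = 6

The firm shuts down when price falls below the minimum of average variable cost. AVC = VC/q = 64 - 12q + q^2.
dAVC/dq = -12 + 2q = 0 gives q = 6. min AVC = 64 - 12·6 + 6^2 = 28.
So the shutdown price is £28.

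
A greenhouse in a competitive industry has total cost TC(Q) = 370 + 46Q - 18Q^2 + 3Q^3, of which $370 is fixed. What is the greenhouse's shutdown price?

The firm shuts down when price falls below the minimum of average variable cost. AVC = VC/Q = 46 - 18Q + 3Q^2.
At the minimum of AVC, MC = AVC. MC = 46 - 36Q + 9Q^2; setting MC = AVC gives 6Q^2 - 18Q = 0, so Q = 3. min AVC = 19.
So the shutdown price is $19.

$19 per unit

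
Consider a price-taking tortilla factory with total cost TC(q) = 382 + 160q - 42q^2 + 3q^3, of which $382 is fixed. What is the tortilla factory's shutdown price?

Short-run supply begins at min AVC. From VC = 160q - 42q^2 + 3q^3, AVC = 160 - 42q + 3q^2.
dAVC/dq = -42 + 6q = 0 gives q = 7. min AVC = 160 - 42·7 + 3·7^2 = 13.
The firm shuts down for any P below $13.

$13 per unit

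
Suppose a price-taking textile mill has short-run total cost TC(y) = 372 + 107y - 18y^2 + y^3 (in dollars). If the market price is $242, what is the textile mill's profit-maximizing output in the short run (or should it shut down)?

From TC, MC = TC'(y) = 107 - 36y + 3y^2 and AVC = VC/y = 107 - 18y + y^2.
AVC hits its minimum where MC = AVC, at y = 9, giving min AVC = 107 - 18·9 + 9^2 = $26.
Because $242 ≥ $26, revenue can cover variable cost; the firm operates.
Set P = MC: 242 = 107 - 36y + 3y^2 → -135 - 36y + 3y^2 = 0. The roots are y = -3 and y = 15; the profit-maximizing output is on the rising part of MC, so y* = 15.
Check: AVC at y = 15 is $62 ≤ P, so revenue covers variable cost.
Profit = P·y − TC = 242·15 − 1302 = $2328.

Produce at y = 15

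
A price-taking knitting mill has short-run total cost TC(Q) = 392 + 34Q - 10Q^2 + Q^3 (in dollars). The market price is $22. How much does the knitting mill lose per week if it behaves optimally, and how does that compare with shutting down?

Profit = -$320 at Q = 6

AVC = 34 - 10Q + Q^2; min AVC = $9 at Q = 5. Since P = $22 ≥ min AVC, the firm produces.
With MC = 34 - 20Q + 3Q^2, P = MC on the upward-sloping part at Q* = 6.
TR = 22·6 = 132. TC = 392 + 60 = 452. Profit = 132 − 452 = -$320.
That loss of $320 beats the $392 the firm would lose by shutting down; producing recovers $72 of fixed cost.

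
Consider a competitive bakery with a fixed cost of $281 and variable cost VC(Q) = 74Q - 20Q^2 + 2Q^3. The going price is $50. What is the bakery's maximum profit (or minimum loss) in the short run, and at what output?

Profit = -$137 at Q = 6

AVC = 74 - 20Q + 2Q^2 has its minimum $24 at Q = 5; price $50 clears that bar, so the firm operates.
With MC = 74 - 40Q + 6Q^2, P = MC on the upward-sloping part at Q* = 6.
TR = 50·6 = 300. TC = 281 + 156 = 437. Profit = 300 − 437 = -$137.
By producing, the firm covers all variable cost plus $144 of fixed cost; shutting down would lose the full $281.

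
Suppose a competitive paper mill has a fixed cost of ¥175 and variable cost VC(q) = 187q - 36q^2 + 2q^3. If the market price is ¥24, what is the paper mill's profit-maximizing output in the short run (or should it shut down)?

From TC, MC = TC'(q) = 187 - 72q + 6q^2 and AVC = VC/q = 187 - 36q + 2q^2.
AVC hits its minimum where MC = AVC, at q = 9, giving min AVC = 187 - 36·9 + 2·9^2 = ¥25.
With P < min AVC (¥24 < ¥25), every unit sold adds to the loss.
The firm minimizes its loss by shutting down and losing only its fixed cost of ¥175.

Shut down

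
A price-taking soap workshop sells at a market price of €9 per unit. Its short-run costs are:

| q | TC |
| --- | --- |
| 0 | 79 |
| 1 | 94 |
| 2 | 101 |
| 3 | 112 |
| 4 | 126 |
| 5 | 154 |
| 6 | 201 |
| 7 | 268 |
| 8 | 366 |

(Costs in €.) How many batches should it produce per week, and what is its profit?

Compute π = P·q − TC at each output: q=0: -79; q=1: -85; q=2: -83; q=3: -85; q=4: -90; q=5: -109; q=6: -147; q=7: -205; q=8: -294.
Profit is highest at q = 0. Equivalently, the lowest AVC in the table is 22/2 ≈ €11 at q = 2, and P = €9 falls below it — price never covers variable cost, so the firm shuts down and loses only its fixed cost.

q = 0 (shut down); profit = -€79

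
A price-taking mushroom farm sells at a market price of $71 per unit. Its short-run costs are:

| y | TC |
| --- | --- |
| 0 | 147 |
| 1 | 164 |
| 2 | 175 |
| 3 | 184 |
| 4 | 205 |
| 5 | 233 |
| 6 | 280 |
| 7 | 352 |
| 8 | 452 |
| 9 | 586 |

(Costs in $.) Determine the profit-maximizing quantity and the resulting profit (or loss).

y = 6; profit = $146

Tabulate TR − TC: y=0: -147; y=1: -93; y=2: -33; y=3: 29; y=4: 79; y=5: 122; y=6: 146; y=7: 145; y=8: 116; y=9: 53.
Profit is maximized at y = 6. AVC there is 133/6 = $22.17 ≤ P, so producing beats shutting down (which would give -$147).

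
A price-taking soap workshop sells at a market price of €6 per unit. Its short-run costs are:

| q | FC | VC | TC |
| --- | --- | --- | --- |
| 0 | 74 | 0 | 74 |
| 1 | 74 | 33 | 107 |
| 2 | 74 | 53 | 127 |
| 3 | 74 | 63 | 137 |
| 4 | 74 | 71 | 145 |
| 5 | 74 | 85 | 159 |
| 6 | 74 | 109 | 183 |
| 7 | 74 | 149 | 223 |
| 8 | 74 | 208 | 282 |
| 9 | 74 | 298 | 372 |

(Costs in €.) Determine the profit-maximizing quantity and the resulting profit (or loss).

Profit at each row (π = 6q − TC): q=0: -74; q=1: -101; q=2: -115; q=3: -119; q=4: -121; q=5: -129; q=6: -147; q=7: -181; q=8: -234; q=9: -318.
Profit is highest at q = 0. Equivalently, the lowest AVC in the table is 85/5 ≈ €17 at q = 5, and P = €6 falls below it — price never covers variable cost, so the firm shuts down and loses only its fixed cost.

q = 0 (shut down); profit = -€74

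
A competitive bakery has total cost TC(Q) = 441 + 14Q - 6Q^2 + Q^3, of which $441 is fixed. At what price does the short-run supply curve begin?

$5 per unit

The shutdown price is the minimum of AVC. VC = 14Q - 6Q^2 + Q^3, so AVC = 14 - 6Q + Q^2.
dAVC/dQ = -6 + 2Q = 0 gives Q = 3. min AVC = 14 - 6·3 + 3^2 = 5.
For P < $5 the firm produces nothing.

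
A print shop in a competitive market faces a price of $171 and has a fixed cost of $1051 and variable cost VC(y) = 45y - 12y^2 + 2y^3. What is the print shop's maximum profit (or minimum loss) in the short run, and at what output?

AVC = 45 - 12y + 2y^2 has its minimum $27 at y = 3; price $171 clears that bar, so the firm operates.
MC = 45 - 24y + 6y^2. Setting P = MC and taking the root on the rising branch gives y* = 7.
TR = 171·7 = 1197. TC = 1051 + 413 = 1464. Profit = 1197 − 1464 = -$267.
That loss of $267 beats the $1051 the firm would lose by shutting down; producing recovers $784 of fixed cost.

Profit = -$267 at y = 7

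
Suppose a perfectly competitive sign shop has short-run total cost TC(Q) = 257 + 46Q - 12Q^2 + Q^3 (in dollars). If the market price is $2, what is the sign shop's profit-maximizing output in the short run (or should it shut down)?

Strip out fixed cost: VC = 46Q - 12Q^2 + Q^3. Then AVC = 46 - 12Q + Q^2 and MC = 46 - 24Q + 3Q^2.
The AVC parabola has its vertex at Q = 12/2 = 6, where AVC = 46 - 12·6 + 6^2 = $10.
Since P = $2 < min AVC = $10, price fails to cover variable cost at any output.
The firm minimizes its loss by shutting down and losing only its fixed cost of $257.

Shut down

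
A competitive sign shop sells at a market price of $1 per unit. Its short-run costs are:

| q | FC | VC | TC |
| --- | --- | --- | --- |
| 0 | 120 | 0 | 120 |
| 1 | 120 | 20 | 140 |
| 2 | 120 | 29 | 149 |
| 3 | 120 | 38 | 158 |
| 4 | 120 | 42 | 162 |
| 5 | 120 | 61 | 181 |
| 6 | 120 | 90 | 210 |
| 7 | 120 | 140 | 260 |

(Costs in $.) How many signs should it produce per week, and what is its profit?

q = 0 (shut down); profit = -$120

Compute π = P·q − TC at each output: q=0: -120; q=1: -139; q=2: -147; q=3: -155; q=4: -158; q=5: -176; q=6: -204; q=7: -253.
Profit is highest at q = 0. Equivalently, the lowest AVC in the table is 42/4 ≈ $10.50 at q = 4, and P = $1 falls below it — price never covers variable cost, so the firm shuts down and loses only its fixed cost.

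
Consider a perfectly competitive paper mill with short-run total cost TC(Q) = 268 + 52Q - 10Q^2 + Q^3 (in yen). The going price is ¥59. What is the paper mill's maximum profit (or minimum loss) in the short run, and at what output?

Profit = -¥72 at Q = 7

AVC = 52 - 10Q + Q^2 has its minimum ¥27 at Q = 5; price ¥59 clears that bar, so the firm operates.
MC = 52 - 20Q + 3Q^2. Setting P = MC and taking the root on the rising branch gives Q* = 7.
TR = 59·7 = 413. TC = 268 + 217 = 485. Profit = 413 − 485 = -¥72.
By producing, the firm covers all variable cost plus ¥196 of fixed cost; shutting down would lose the full ¥268.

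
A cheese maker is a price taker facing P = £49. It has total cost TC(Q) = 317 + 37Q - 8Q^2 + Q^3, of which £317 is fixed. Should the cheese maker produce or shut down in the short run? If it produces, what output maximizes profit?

Produce at Q = 6

Strip out fixed cost: VC = 37Q - 8Q^2 + Q^3. Then AVC = 37 - 8Q + Q^2 and MC = 37 - 16Q + 3Q^2.
The AVC parabola has its vertex at Q = 8/2 = 4, where AVC = 37 - 8·4 + 4^2 = £21.
Because £49 ≥ £21, revenue can cover variable cost; the firm operates.
Solving P = MC: -12 - 16Q + 3Q^2 = 0 ⇒ Q = -2/3 or 6. On the upward-sloping branch, Q* = 6.
Check: AVC at Q = 6 is £25 ≤ P, so revenue covers variable cost.
Profit = P·Q − TC = 49·6 − 467 = -£173, a loss, but smaller than the £317 fixed cost the firm would lose by shutting down.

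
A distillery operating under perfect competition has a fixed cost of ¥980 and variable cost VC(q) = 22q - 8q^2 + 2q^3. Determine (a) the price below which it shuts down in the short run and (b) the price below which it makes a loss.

Shutdown price = min AVC. AVC = 22 - 8q + 2q^2, with vertex at q = 2 and minimum ¥14.
ATC = 980/q + 22 - 8q + 2q^2. Setting dATC/dq = −980/q^2 − 8 + 4q = 0 gives q = 7 (since 4·7^3 − 8·7^2 = 980).
min ATC = 980/7 + 22 − 8·7 + 2·7^2 = ¥204. That is the break-even price.
Between these two prices the firm operates at a loss; above ¥204 it earns a profit.

Shutdown price = ¥14; break-even price = ¥204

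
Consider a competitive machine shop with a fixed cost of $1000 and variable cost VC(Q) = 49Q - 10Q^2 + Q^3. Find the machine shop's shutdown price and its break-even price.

AVC = 49 - 10Q + Q^2; minimized at Q = 5, giving min AVC = $24. That is the shutdown price.
ATC = 1000/Q + 49 - 10Q + Q^2. Setting dATC/dQ = −1000/Q^2 − 10 + 2Q = 0 gives Q = 10 (since 2·10^3 − 10·10^2 = 1000).
min ATC = 1000/10 + 49 − 10·10 + 10^2 = $149. That is the break-even price.
For $24 ≤ P < $149 the firm produces at a loss; below $24 it shuts down.

Shutdown price = $24; break-even price = $149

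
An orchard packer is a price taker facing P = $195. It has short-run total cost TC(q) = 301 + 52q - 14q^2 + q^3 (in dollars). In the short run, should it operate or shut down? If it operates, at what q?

Strip out fixed cost: VC = 52q - 14q^2 + q^3. Then AVC = 52 - 14q + q^2 and MC = 52 - 28q + 3q^2.
AVC is minimized where dAVC/dq = -14 + 2q = 0, at q = 7; min AVC = 52 - 14·7 + 7^2 = $3.
Since P = $195 ≥ min AVC = $3, price covers variable cost and the firm should produce.
P = MC gives -143 - 28q + 3q^2 = 0, with roots -11/3 and 13. Take the larger (rising MC): q* = 13.
Check: AVC at q = 13 is $39 ≤ P, so revenue covers variable cost.
Profit = P·q − TC = 195·13 − 808 = $1727.

Produce at q = 13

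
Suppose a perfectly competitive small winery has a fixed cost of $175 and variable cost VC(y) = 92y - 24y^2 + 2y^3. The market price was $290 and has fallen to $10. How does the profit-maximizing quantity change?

Output falls from 11 to 0 (the firm shuts down)

MC = 92 - 48y + 6y^2; the shutdown threshold is min AVC = $20 (at y = 6).
At P = $290 ≥ min AVC, set P = MC on the rising branch: y = 11.
At P = $10 < min AVC = $20, price no longer covers variable cost at any output, so the firm shuts down: y = 0.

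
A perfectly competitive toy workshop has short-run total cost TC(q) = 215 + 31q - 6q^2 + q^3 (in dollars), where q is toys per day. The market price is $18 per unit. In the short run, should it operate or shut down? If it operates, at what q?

Shut down

Variable cost is VC = 31q - 6q^2 + q^3, so AVC = VC/q = 31 - 6q + q^2 and MC = dTC/dq = 31 - 12q + 3q^2.
AVC is minimized where dAVC/dq = -6 + 2q = 0, at q = 3; min AVC = 31 - 6·3 + 3^2 = $22.
With P < min AVC ($18 < $22), every unit sold adds to the loss.
Best response: produce nothing and absorb the $215 fixed cost.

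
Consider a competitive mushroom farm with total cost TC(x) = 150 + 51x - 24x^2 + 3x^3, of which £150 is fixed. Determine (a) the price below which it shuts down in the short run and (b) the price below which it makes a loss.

Shutdown price = £3; break-even price = £36

Shutdown price = min AVC. AVC = 51 - 24x + 3x^2, with vertex at x = 4 and minimum £3.
ATC = 150/x + 51 - 24x + 3x^2. Setting dATC/dx = −150/x^2 − 24 + 6x = 0 gives x = 5 (since 6·5^3 − 24·5^2 = 150).
min ATC = 150/5 + 51 − 24·5 + 3·5^2 = £36. That is the break-even price.
Between these two prices the firm operates at a loss; above £36 it earns a profit.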